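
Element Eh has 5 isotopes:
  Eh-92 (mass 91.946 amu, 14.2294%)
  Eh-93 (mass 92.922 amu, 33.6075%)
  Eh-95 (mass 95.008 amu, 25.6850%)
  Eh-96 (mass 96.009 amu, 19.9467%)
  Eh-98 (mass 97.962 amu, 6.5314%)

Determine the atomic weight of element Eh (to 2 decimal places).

94.26 amu

Weight each isotope mass by its fractional abundance: 0.142294 × 91.946 + 0.336075 × 92.922 + 0.256850 × 95.008 + 0.199467 × 96.009 + 0.065314 × 97.962
= 13.0834 + 31.2288 + 24.4028 + 19.1506 + 6.3983 = 94.2639 amu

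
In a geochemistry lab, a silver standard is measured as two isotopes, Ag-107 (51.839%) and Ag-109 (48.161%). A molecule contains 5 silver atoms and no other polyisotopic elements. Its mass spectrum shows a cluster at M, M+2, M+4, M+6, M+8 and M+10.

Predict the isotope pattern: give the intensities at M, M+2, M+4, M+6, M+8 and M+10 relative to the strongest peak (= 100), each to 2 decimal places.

Expanding (0.51839 + 0.48161)^5:
P(M) = 0.51839^5 = 0.037435
P(M+2) = 5 × 0.51839^4 × 0.48161^1 = 0.173897
P(M+4) = 10 × 0.51839^3 × 0.48161^2 = 0.323118
P(M+6) = 10 × 0.51839^2 × 0.48161^3 = 0.300192
P(M+8) = 5 × 0.51839^1 × 0.48161^4 = 0.139447
P(M+10) = 0.48161^5 = 0.025911
The M+4 peak is largest (0.323118); scaling to 100 gives 11.59 : 53.82 : 100.00 : 92.90 : 43.16 : 8.02.

11.59 : 53.82 : 100.00 : 92.90 : 43.16 : 8.02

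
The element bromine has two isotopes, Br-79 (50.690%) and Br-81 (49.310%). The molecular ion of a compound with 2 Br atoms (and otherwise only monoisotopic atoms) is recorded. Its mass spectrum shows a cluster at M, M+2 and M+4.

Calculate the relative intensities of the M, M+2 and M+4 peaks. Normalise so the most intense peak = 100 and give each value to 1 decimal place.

Expanding (0.50690 + 0.49310)^2:
P(M) = 0.50690^2 = 0.256948
P(M+2) = 2 × 0.50690^1 × 0.49310^1 = 0.499905
P(M+4) = 0.49310^2 = 0.243148
The M+2 peak is largest (0.499905); scaling to 100 gives 51.4 : 100.0 : 48.6.

51.4 : 100.0 : 48.6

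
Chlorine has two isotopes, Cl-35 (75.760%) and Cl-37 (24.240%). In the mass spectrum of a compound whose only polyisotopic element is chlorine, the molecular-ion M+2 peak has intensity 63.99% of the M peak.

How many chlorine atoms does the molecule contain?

The M+2/M ratio from n Cl atoms is n · q/p = n · 0.24240/0.75760.
n = 0.6399 × 0.75760/0.24240 = 2.00 ≈ 2

2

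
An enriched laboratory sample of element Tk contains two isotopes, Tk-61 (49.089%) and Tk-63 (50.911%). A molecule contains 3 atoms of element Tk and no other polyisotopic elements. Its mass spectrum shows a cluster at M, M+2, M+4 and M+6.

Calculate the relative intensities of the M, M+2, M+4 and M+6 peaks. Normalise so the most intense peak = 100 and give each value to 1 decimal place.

Expanding (0.49089 + 0.50911)^3:
P(M) = 0.49089^3 = 0.118291
P(M+2) = 3 × 0.49089^2 × 0.50911^1 = 0.368045
P(M+4) = 3 × 0.49089^1 × 0.50911^2 = 0.381706
P(M+6) = 0.50911^3 = 0.131958
The M+4 peak is largest (0.381706); scaling to 100 gives 31.0 : 96.4 : 100.0 : 34.6.

31.0 : 96.4 : 100.0 : 34.6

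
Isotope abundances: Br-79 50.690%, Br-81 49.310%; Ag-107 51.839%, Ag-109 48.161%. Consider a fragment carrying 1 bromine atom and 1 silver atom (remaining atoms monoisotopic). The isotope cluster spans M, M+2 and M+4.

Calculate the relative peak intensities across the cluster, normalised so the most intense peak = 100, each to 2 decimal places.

Bromine pattern (n=1): 0.5069 : 0.4931
Silver pattern (n=1): 0.51839 : 0.48161
Convolve the two distributions (both contribute in 2-u steps):
  M: 0.5069×0.51839 = 0.262772
  M+2: 0.5069×0.48161 + 0.4931×0.51839 = 0.499746
  M+4: 0.4931×0.48161 = 0.237482
Scale to base peak (0.499746) = 100: 52.58 : 100.00 : 47.52

52.58 : 100.00 : 47.52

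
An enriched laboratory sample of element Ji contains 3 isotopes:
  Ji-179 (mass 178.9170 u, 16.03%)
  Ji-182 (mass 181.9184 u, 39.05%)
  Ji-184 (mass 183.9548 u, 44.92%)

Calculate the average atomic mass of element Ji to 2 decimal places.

The abundance-weighted mean is 0.1603 × 178.9170 + 0.3905 × 181.9184 + 0.4492 × 183.9548
= 28.68040 + 71.03914 + 82.63250 = 182.35204 u

182.35 u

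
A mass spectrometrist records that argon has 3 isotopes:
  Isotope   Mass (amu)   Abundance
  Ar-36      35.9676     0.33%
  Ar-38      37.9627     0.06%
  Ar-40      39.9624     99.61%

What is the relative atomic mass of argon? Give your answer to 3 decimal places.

Average mass = Σ (abundance × isotope mass) = 0.0033 × 35.9676 + 0.0006 × 37.9627 + 0.9961 × 39.9624
= 0.11869 + 0.02278 + 39.80655 = 39.94802 amu

39.948 amu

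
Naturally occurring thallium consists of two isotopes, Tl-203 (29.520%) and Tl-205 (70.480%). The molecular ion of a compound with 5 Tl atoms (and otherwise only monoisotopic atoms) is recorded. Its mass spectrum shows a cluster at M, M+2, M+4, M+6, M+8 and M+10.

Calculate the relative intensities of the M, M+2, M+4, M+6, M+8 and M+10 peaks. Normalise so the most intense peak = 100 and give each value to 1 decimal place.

0.6 : 7.3 : 35.1 : 83.8 : 100.0 : 47.8

The 5 Tl atoms are independent, so intensities follow the terms of (0.29520 + 0.70480)^5.
P(M) = 0.29520^5 = 0.002242
P(M+2) = 5 × 0.29520^4 × 0.70480^1 = 0.026761
P(M+4) = 10 × 0.29520^3 × 0.70480^2 = 0.127785
P(M+6) = 10 × 0.29520^2 × 0.70480^3 = 0.305092
P(M+8) = 5 × 0.29520^1 × 0.70480^4 = 0.364208
P(M+10) = 0.70480^5 = 0.173912
The M+8 peak is largest (0.364208); scaling to 100 gives 0.6 : 7.3 : 35.1 : 83.8 : 100.0 : 47.8.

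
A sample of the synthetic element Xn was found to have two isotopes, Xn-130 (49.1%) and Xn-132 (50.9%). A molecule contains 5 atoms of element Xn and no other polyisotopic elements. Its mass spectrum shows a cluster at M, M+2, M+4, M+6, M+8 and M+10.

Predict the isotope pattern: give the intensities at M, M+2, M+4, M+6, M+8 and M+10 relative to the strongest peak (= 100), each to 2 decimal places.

Expanding (0.491 + 0.509)^5:
P(M) = 0.491^5 = 0.028537
P(M+2) = 5 × 0.491^4 × 0.509^1 = 0.147916
P(M+4) = 10 × 0.491^3 × 0.509^2 = 0.306676
P(M+6) = 10 × 0.491^2 × 0.509^3 = 0.317919
P(M+8) = 5 × 0.491^1 × 0.509^4 = 0.164787
P(M+10) = 0.509^5 = 0.034166
The M+6 peak is largest (0.317919); scaling to 100 gives 8.98 : 46.53 : 96.46 : 100.00 : 51.83 : 10.75.

8.98 : 46.53 : 96.46 : 100.00 : 51.83 : 10.75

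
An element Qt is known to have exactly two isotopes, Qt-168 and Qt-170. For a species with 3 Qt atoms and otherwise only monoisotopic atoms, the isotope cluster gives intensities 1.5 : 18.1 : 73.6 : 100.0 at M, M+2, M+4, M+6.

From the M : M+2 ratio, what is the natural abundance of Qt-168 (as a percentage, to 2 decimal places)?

19.91%

Let p = fractional abundance of Qt-168. I(M+2)/I(M) = [C(3,1)·p^2·(1−p)] / p^3 = 3·(1−p)/p = 18.1/1.5 = 12.0667
(1−p)/p = 12.0667/3 = 4.0222  ⇒  p = 1/(1 + 4.0222) = 0.1991
Qt-168: 19.91%, Qt-170: 80.09%.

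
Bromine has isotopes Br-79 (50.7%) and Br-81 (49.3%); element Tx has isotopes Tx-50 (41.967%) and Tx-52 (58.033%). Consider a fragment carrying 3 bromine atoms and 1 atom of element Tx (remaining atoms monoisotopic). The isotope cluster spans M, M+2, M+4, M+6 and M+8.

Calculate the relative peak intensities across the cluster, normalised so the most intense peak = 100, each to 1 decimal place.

Bromine pattern (n=3): 0.13032384 : 0.38017547 : 0.36967753 : 0.11982316
Element Tx pattern (n=1): 0.41967 : 0.58033
Convolve the two distributions (both contribute in 2-u steps):
  M: 0.13032384×0.41967 = 0.054693
  M+2: 0.13032384×0.58033 + 0.38017547×0.41967 = 0.235179
  M+4: 0.38017547×0.58033 + 0.36967753×0.41967 = 0.375770
  M+6: 0.36967753×0.58033 + 0.11982316×0.41967 = 0.264821
  M+8: 0.11982316×0.58033 = 0.069537
Scale to base peak (0.375770) = 100: 14.6 : 62.6 : 100.0 : 70.5 : 18.5

14.6 : 62.6 : 100.0 : 70.5 : 18.5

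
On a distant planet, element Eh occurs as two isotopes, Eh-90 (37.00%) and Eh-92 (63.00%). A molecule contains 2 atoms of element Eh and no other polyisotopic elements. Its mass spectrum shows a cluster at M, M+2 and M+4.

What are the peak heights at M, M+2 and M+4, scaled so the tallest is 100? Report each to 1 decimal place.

The 2 Eh atoms are independent, so intensities follow the terms of (0.3700 + 0.6300)^2.
P(M) = 0.3700^2 = 0.136900
P(M+2) = 2 × 0.3700^1 × 0.6300^1 = 0.466200
P(M+4) = 0.6300^2 = 0.396900
The M+2 peak is largest (0.466200); scaling to 100 gives 29.4 : 100.0 : 85.1.

29.4 : 100.0 : 85.1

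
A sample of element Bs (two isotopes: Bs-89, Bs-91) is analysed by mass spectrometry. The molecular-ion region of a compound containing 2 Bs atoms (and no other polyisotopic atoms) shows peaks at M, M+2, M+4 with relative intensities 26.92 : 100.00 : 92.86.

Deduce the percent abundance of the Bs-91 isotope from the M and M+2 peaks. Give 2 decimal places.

65.00%

Let p = fractional abundance of Bs-89. I(M+2)/I(M) = [C(2,1)·p^1·(1−p)] / p^2 = 2·(1−p)/p = 100.00/26.92 = 3.7147
(1−p)/p = 3.7147/2 = 1.8574  ⇒  p = 1/(1 + 1.8574) = 0.3500
Bs-89: 35.00%, Bs-91: 65.00%.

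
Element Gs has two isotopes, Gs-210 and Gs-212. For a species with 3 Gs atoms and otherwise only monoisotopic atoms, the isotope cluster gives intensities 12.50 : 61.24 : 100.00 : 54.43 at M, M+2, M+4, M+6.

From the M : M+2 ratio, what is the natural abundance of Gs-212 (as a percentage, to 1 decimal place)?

62.0%

Let p = fractional abundance of Gs-210. I(M+2)/I(M) = [C(3,1)·p^2·(1−p)] / p^3 = 3·(1−p)/p = 61.24/12.50 = 4.8992
(1−p)/p = 4.8992/3 = 1.6331  ⇒  p = 1/(1 + 1.6331) = 0.3798
Gs-210: 38.0%, Gs-212: 62.0%.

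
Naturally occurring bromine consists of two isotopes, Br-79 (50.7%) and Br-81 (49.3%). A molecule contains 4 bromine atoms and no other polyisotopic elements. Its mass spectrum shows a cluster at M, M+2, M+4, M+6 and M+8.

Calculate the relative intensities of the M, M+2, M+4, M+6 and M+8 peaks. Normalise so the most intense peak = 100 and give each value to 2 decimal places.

17.63 : 68.56 : 100.00 : 64.83 : 15.76

Expanding (0.507 + 0.493)^4:
P(M) = 0.507^4 = 0.066074
P(M+2) = 4 × 0.507^3 × 0.493^1 = 0.256999
P(M+4) = 6 × 0.507^2 × 0.493^2 = 0.374853
P(M+6) = 4 × 0.507^1 × 0.493^3 = 0.243001
P(M+8) = 0.493^4 = 0.059073
The M+4 peak is largest (0.374853); scaling to 100 gives 17.63 : 68.56 : 100.00 : 64.83 : 15.76.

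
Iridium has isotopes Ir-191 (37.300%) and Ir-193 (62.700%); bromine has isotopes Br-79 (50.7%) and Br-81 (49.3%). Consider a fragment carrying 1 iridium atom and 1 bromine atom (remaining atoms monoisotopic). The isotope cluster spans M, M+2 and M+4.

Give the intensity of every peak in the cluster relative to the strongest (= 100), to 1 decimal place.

Iridium pattern (n=1): 0.3730 : 0.6270
Bromine pattern (n=1): 0.5070 : 0.4930
Convolve the two distributions (both contribute in 2-u steps):
  M: 0.3730×0.5070 = 0.189111
  M+2: 0.3730×0.4930 + 0.6270×0.5070 = 0.501778
  M+4: 0.6270×0.4930 = 0.309111
Scale to base peak (0.501778) = 100: 37.7 : 100.0 : 61.6

37.7 : 100.0 : 61.6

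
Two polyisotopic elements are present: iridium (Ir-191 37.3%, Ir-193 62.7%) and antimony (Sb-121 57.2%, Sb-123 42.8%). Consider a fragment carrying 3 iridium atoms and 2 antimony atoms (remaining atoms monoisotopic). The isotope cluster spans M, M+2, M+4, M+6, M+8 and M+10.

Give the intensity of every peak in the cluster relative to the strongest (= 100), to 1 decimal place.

4.9 : 32.3 : 81.9 : 100.0 : 58.5 : 13.1

Iridium pattern (n=3): 0.05189512 : 0.26170165 : 0.43991135 : 0.24649188
Antimony pattern (n=2): 0.327184 : 0.489632 : 0.183184
Convolve the two distributions (both contribute in 2-u steps):
  M: 0.05189512×0.327184 = 0.016979
  M+2: 0.05189512×0.489632 + 0.26170165×0.327184 = 0.111034
  M+4: 0.05189512×0.183184 + 0.26170165×0.489632 + 0.43991135×0.327184 = 0.281576
  M+6: 0.26170165×0.183184 + 0.43991135×0.489632 + 0.24649188×0.327184 = 0.343982
  M+8: 0.43991135×0.183184 + 0.24649188×0.489632 = 0.201275
  M+10: 0.24649188×0.183184 = 0.045153
Scale to base peak (0.343982) = 100: 4.9 : 32.3 : 81.9 : 100.0 : 58.5 : 13.1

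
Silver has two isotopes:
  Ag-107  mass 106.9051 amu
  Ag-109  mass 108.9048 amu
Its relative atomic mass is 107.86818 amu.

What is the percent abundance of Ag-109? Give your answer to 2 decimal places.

Let x be the fractional abundance of Ag-107; then Ag-109 has abundance 1 − x.
106.9051·x + 108.9048·(1 − x) = 107.86818
(106.9051 − 108.9048)·x = 107.86818 − 108.9048
x = -1.03662 / -1.9997 = 0.51839 → 51.84% Ag-107, 48.16% Ag-109.

48.16%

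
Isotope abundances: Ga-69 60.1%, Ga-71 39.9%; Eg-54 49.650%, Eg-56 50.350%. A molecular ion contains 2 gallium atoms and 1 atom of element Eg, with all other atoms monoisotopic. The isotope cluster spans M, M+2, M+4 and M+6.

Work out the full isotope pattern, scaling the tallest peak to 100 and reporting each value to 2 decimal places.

Gallium pattern (n=2): 0.361201 : 0.479598 : 0.159201
Element Eg pattern (n=1): 0.4965 : 0.5035
Convolve the two distributions (both contribute in 2-u steps):
  M: 0.361201×0.4965 = 0.179336
  M+2: 0.361201×0.5035 + 0.479598×0.4965 = 0.419985
  M+4: 0.479598×0.5035 + 0.159201×0.4965 = 0.320521
  M+6: 0.159201×0.5035 = 0.080158
Scale to base peak (0.419985) = 100: 42.70 : 100.00 : 76.32 : 19.09

42.70 : 100.00 : 76.32 : 19.09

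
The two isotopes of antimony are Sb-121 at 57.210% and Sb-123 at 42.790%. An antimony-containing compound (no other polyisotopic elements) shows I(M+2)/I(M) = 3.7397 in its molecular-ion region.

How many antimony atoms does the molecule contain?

5

With n Sb atoms, P(M+2)/P(M) = C(n,1)·p^(n−1)q / p^n = n·q/p = n · 0.42790/0.57210.
n = 3.7397 × 0.57210/0.42790 = 5.00 ≈ 5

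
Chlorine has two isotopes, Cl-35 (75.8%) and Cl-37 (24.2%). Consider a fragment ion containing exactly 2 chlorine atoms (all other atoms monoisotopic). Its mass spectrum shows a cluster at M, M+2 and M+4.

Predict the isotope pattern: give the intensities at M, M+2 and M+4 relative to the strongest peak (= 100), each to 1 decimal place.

The 2 Cl atoms are independent, so intensities follow the terms of (0.758 + 0.242)^2.
P(M) = 0.758^2 = 0.574564
P(M+2) = 2 × 0.758^1 × 0.242^1 = 0.366872
P(M+4) = 0.242^2 = 0.058564
The M peak is largest (0.574564); scaling to 100 gives 100.0 : 63.9 : 10.2.

100.0 : 63.9 : 10.2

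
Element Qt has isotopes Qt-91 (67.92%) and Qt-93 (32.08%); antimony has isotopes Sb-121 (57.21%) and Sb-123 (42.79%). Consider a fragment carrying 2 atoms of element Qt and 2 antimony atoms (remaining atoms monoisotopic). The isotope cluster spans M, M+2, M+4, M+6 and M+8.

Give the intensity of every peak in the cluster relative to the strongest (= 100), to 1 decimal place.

Element Qt pattern (n=2): 0.46131264 : 0.43577472 : 0.10291264
Antimony pattern (n=2): 0.32729841 : 0.48960318 : 0.18309841
Convolve the two distributions (both contribute in 2-u steps):
  M: 0.46131264×0.32729841 = 0.150987
  M+2: 0.46131264×0.48960318 + 0.43577472×0.32729841 = 0.368489
  M+4: 0.46131264×0.18309841 + 0.43577472×0.48960318 + 0.10291264×0.32729841 = 0.331505
  M+6: 0.43577472×0.18309841 + 0.10291264×0.48960318 = 0.130176
  M+8: 0.10291264×0.18309841 = 0.018843
Scale to base peak (0.368489) = 100: 41.0 : 100.0 : 90.0 : 35.3 : 5.1

41.0 : 100.0 : 90.0 : 35.3 : 5.1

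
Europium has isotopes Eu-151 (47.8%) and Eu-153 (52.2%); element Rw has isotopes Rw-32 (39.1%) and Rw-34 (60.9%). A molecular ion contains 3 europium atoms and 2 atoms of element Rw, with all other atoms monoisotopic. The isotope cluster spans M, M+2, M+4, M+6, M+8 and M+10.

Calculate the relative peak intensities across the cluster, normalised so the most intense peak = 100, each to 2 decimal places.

Europium pattern (n=3): 0.10921535 : 0.35780594 : 0.39074206 : 0.14223665
Element Rw pattern (n=2): 0.152881 : 0.476238 : 0.370881
Convolve the two distributions (both contribute in 2-u steps):
  M: 0.10921535×0.152881 = 0.016697
  M+2: 0.10921535×0.476238 + 0.35780594×0.152881 = 0.106714
  M+4: 0.10921535×0.370881 + 0.35780594×0.476238 + 0.39074206×0.152881 = 0.270644
  M+6: 0.35780594×0.370881 + 0.39074206×0.476238 + 0.14223665×0.152881 = 0.340535
  M+8: 0.39074206×0.370881 + 0.14223665×0.476238 = 0.212657
  M+10: 0.14223665×0.370881 = 0.052753
Scale to base peak (0.340535) = 100: 4.90 : 31.34 : 79.48 : 100.00 : 62.45 : 15.49

4.90 : 31.34 : 79.48 : 100.00 : 62.45 : 15.49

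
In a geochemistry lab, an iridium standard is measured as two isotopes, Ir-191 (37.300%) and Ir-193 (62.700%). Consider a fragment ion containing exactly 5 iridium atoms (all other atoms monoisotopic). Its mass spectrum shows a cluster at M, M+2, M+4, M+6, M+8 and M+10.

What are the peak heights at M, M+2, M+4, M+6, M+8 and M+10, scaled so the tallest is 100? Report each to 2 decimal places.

2.11 : 17.70 : 59.49 : 100.00 : 84.05 : 28.26

Each Ir atom is independently Ir-191 (p = 0.37300) or Ir-193 (q = 0.62700); the cluster is the binomial expansion (p + q)^5.
P(M) = 0.37300^5 = 0.007220
P(M+2) = 5 × 0.37300^4 × 0.62700^1 = 0.060684
P(M+4) = 10 × 0.37300^3 × 0.62700^2 = 0.204015
P(M+6) = 10 × 0.37300^2 × 0.62700^3 = 0.342942
P(M+8) = 5 × 0.37300^1 × 0.62700^4 = 0.288237
P(M+10) = 0.62700^5 = 0.096903
The M+6 peak is largest (0.342942); scaling to 100 gives 2.11 : 17.70 : 59.49 : 100.00 : 84.05 : 28.26.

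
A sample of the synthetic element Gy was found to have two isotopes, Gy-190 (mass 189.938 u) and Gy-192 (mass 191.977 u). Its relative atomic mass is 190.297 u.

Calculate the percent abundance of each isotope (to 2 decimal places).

Gy-190: 82.39%, Gy-192: 17.61%

With x = fraction of Gy-190 (so Gy-192 is 1 − x):
189.938·x + 191.977·(1 − x) = 190.297
(189.938 − 191.977)·x = 190.297 − 191.977
x = -1.680 / -2.039 = 0.82393 → 82.39% Gy-190, 17.61% Gy-192.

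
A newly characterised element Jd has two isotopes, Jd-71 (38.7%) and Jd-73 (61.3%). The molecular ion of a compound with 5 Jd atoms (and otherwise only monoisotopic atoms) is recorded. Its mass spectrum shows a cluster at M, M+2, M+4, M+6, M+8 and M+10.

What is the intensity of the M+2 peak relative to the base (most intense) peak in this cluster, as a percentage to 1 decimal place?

(0.387 + 0.613)^5 gives M 0.0087, M+2 0.0688, M+4 0.2178, M+6 0.3450, M+8 0.2732, M+10 0.0866; the largest is M+6.
P(M+6) = C(5,3) × 0.387^2 × 0.613^3 = 10 × 0.149769 × 0.2303464 = 0.344987 (base)
P(M+2) = C(5,1) × 0.387^4 × 0.613^1 = 5 × 0.02243075 × 0.6130 = 0.068750
Relative intensity = 0.068750 / 0.344987 × 100 = 19.9

19.9%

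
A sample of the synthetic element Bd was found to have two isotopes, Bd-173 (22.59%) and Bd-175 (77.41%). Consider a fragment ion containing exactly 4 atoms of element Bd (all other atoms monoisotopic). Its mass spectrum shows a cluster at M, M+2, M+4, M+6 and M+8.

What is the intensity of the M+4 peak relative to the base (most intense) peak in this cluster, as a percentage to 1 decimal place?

43.8%

Binomial terms of (0.2259 + 0.7741)^4: M 0.0026, M+2 0.0357, M+4 0.1835, M+6 0.4191, M+8 0.3591 → M+6 is the base peak.
P(M+6) = C(4,3) × 0.2259^1 × 0.7741^3 = 4 × 0.2259 × 0.46386457 = 0.419148 (base)
P(M+4) = C(4,2) × 0.2259^2 × 0.7741^2 = 6 × 0.05103081 × 0.59923081 = 0.183475
Relative intensity = 0.183475 / 0.419148 × 100 = 43.8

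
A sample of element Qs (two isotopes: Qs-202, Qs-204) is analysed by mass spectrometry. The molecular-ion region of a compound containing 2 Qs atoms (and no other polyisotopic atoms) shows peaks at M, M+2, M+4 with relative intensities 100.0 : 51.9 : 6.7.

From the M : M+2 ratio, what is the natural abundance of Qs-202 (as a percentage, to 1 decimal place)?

If p is the fraction of Qs that is Qs-202, then I(M+2)/I(M) = [C(2,1)·p^1·(1−p)] / p^2 = 2·(1−p)/p = 51.9/100.0 = 0.5190
(1−p)/p = 0.5190/2 = 0.2595  ⇒  p = 1/(1 + 0.2595) = 0.7940
Qs-202: 79.4%, Qs-204: 20.6%.

79.4%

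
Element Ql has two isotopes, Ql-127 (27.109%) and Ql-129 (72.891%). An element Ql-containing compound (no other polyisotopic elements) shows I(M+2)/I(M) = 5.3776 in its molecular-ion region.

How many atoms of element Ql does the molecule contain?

For n independent Ql atoms, I(M+2)/I(M) = n · (abundance Ql-129) / (abundance Ql-127) = n · 0.72891/0.27109.
n = 5.3776 × 0.27109/0.72891 = 2.00 ≈ 2

2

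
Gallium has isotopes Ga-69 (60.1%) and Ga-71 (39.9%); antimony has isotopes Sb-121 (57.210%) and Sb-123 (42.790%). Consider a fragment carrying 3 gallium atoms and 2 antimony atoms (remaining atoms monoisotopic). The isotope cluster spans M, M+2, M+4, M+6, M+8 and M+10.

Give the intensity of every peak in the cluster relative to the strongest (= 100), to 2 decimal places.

20.57 : 71.75 : 100.00 : 69.63 : 24.22 : 3.37

Gallium pattern (n=3): 0.2170818 : 0.4323576 : 0.2870394 : 0.0635212
Antimony pattern (n=2): 0.32729841 : 0.48960318 : 0.18309841
Convolve the two distributions (both contribute in 2-u steps):
  M: 0.2170818×0.32729841 = 0.071051
  M+2: 0.2170818×0.48960318 + 0.4323576×0.32729841 = 0.247794
  M+4: 0.2170818×0.18309841 + 0.4323576×0.48960318 + 0.2870394×0.32729841 = 0.345379
  M+6: 0.4323576×0.18309841 + 0.2870394×0.48960318 + 0.0635212×0.32729841 = 0.240490
  M+8: 0.2870394×0.18309841 + 0.0635212×0.48960318 = 0.083657
  M+10: 0.0635212×0.18309841 = 0.011631
Scale to base peak (0.345379) = 100: 20.57 : 71.75 : 100.00 : 69.63 : 24.22 : 3.37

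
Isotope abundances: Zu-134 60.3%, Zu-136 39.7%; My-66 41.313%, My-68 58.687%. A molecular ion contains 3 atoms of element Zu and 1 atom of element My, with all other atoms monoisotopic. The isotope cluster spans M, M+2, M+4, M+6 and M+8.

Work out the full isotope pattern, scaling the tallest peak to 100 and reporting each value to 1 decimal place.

Element Zu pattern (n=3): 0.21925623 : 0.43305832 : 0.28511468 : 0.06257077
Element My pattern (n=1): 0.41313 : 0.58687
Convolve the two distributions (both contribute in 2-u steps):
  M: 0.21925623×0.41313 = 0.090581
  M+2: 0.21925623×0.58687 + 0.43305832×0.41313 = 0.307584
  M+4: 0.43305832×0.58687 + 0.28511468×0.41313 = 0.371938
  M+6: 0.28511468×0.58687 + 0.06257077×0.41313 = 0.193175
  M+8: 0.06257077×0.58687 = 0.036721
Scale to base peak (0.371938) = 100: 24.4 : 82.7 : 100.0 : 51.9 : 9.9

24.4 : 82.7 : 100.0 : 51.9 : 9.9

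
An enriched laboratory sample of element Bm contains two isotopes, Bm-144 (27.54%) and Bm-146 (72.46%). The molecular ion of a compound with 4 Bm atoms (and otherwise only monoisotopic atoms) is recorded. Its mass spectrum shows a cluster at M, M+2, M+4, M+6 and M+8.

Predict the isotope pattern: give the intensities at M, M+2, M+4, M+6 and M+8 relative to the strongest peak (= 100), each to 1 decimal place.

1.4 : 14.4 : 57.0 : 100.0 : 65.8

Each Bm atom is independently Bm-144 (p = 0.2754) or Bm-146 (q = 0.7246); the cluster is the binomial expansion (p + q)^4.
P(M) = 0.2754^4 = 0.005752
P(M+2) = 4 × 0.2754^3 × 0.7246^1 = 0.060541
P(M+4) = 6 × 0.2754^2 × 0.7246^2 = 0.238933
P(M+6) = 4 × 0.2754^1 × 0.7246^3 = 0.419101
P(M+8) = 0.7246^4 = 0.275672
The M+6 peak is largest (0.419101); scaling to 100 gives 1.4 : 14.4 : 57.0 : 100.0 : 65.8.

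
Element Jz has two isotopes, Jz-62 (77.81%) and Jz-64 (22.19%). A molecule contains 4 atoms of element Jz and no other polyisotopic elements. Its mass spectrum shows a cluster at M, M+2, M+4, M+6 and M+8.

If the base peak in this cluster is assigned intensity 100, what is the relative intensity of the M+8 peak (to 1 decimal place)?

0.6

Binomial terms of (0.7781 + 0.2219)^4: M 0.3666, M+2 0.4181, M+4 0.1789, M+6 0.0340, M+8 0.0024 → M+2 is the base peak.
P(M+2) = C(4,1) × 0.7781^3 × 0.2219^1 = 4 × 0.47109256 × 0.2219 = 0.418142 (base)
P(M+8) = C(4,4) × 0.7781^0 × 0.2219^4 = 1 × 1.0000 × 0.00242454 = 0.002425
Relative intensity = 0.002425 / 0.418142 × 100 = 0.6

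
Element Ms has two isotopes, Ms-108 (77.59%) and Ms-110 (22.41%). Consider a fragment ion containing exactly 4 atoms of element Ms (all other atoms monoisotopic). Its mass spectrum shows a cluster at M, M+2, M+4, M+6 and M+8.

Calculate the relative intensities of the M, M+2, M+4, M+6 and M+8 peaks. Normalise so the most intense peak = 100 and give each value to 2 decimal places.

Expanding (0.7759 + 0.2241)^4:
P(M) = 0.7759^4 = 0.362429
P(M+2) = 4 × 0.7759^3 × 0.2241^1 = 0.418716
P(M+4) = 6 × 0.7759^2 × 0.2241^2 = 0.181404
P(M+6) = 4 × 0.7759^1 × 0.2241^3 = 0.034929
P(M+8) = 0.2241^4 = 0.002522
The M+2 peak is largest (0.418716); scaling to 100 gives 86.56 : 100.00 : 43.32 : 8.34 : 0.60.

86.56 : 100.00 : 43.32 : 8.34 : 0.60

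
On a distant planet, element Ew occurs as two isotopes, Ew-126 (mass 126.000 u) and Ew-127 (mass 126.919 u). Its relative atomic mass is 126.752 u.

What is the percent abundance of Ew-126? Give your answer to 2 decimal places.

18.17%

Writing the weighted mean with unknown fraction x of Ew-126:
126.000·x + 126.919·(1 − x) = 126.752
(126.000 − 126.919)·x = 126.752 − 126.919
x = -0.167 / -0.919 = 0.18172 → 18.17% Ew-126, 81.83% Ew-127.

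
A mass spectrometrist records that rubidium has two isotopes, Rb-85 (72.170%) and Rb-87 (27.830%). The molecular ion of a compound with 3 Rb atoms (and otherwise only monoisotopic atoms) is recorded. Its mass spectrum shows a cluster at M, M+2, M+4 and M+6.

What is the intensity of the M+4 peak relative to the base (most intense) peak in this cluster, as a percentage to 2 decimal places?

(0.72170 + 0.27830)^3 gives M 0.3759, M+2 0.4349, M+4 0.1677, M+6 0.0216; the largest is M+2.
P(M+2) = C(3,1) × 0.72170^2 × 0.27830^1 = 3 × 0.52085089 × 0.2783 = 0.434858 (base)
P(M+4) = C(3,2) × 0.72170^1 × 0.27830^2 = 3 × 0.7217 × 0.07745089 = 0.167689
Relative intensity = 0.167689 / 0.434858 × 100 = 38.56

38.56%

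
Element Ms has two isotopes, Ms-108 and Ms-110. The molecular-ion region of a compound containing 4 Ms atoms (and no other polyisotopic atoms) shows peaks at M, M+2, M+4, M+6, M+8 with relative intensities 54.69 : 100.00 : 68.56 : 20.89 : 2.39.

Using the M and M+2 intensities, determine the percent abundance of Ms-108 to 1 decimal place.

68.6%

Write p for the Ms-108 fraction. I(M+2)/I(M) = [C(4,1)·p^3·(1−p)] / p^4 = 4·(1−p)/p = 100.00/54.69 = 1.8285
(1−p)/p = 1.8285/4 = 0.4571  ⇒  p = 1/(1 + 0.4571) = 0.6863
Ms-108: 68.6%, Ms-110: 31.4%.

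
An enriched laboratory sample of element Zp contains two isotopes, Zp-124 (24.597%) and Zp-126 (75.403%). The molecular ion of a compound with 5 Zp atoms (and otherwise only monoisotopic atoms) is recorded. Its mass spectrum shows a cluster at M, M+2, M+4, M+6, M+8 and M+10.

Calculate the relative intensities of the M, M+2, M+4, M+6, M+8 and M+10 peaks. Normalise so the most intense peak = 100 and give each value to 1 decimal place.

0.2 : 3.5 : 21.3 : 65.2 : 100.0 : 61.3

Each Zp atom is independently Zp-124 (p = 0.24597) or Zp-126 (q = 0.75403); the cluster is the binomial expansion (p + q)^5.
P(M) = 0.24597^5 = 0.000900
P(M+2) = 5 × 0.24597^4 × 0.75403^1 = 0.013800
P(M+4) = 10 × 0.24597^3 × 0.75403^2 = 0.084610
P(M+6) = 10 × 0.24597^2 × 0.75403^3 = 0.259376
P(M+8) = 5 × 0.24597^1 × 0.75403^4 = 0.397564
P(M+10) = 0.75403^5 = 0.243749
The M+8 peak is largest (0.397564); scaling to 100 gives 0.2 : 3.5 : 21.3 : 65.2 : 100.0 : 61.3.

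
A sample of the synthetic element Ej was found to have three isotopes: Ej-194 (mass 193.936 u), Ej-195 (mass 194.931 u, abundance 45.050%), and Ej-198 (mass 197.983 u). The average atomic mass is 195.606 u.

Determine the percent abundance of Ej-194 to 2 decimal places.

24.76%

The remaining 54.950% is split between Ej-194 (fraction x) and Ej-198 (fraction 0.54950 − x).
Substituting: 193.936x + 197.983(0.54950 − x) = 107.7895845
(193.936 − 197.983)x = -1.002074  ⇒  x = 0.24761, y = 0.30189
Ej-194: 24.76%, Ej-198: 30.19%.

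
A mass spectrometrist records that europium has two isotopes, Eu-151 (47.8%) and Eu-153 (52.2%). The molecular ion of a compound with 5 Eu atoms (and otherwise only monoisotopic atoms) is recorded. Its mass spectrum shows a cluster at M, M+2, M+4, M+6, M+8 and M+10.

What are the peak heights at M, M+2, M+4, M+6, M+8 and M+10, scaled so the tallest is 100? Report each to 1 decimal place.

Expanding (0.478 + 0.522)^5:
P(M) = 0.478^5 = 0.024954
P(M+2) = 5 × 0.478^4 × 0.522^1 = 0.136255
P(M+4) = 10 × 0.478^3 × 0.522^2 = 0.297594
P(M+6) = 10 × 0.478^2 × 0.522^3 = 0.324988
P(M+8) = 5 × 0.478^1 × 0.522^4 = 0.177452
P(M+10) = 0.522^5 = 0.038757
The M+6 peak is largest (0.324988); scaling to 100 gives 7.7 : 41.9 : 91.6 : 100.0 : 54.6 : 11.9.

7.7 : 41.9 : 91.6 : 100.0 : 54.6 : 11.9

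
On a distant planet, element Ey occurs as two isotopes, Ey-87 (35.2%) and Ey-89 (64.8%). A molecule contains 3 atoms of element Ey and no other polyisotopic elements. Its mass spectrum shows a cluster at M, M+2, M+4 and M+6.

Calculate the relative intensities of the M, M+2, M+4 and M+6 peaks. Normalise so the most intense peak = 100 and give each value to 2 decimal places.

The 3 Ey atoms are independent, so intensities follow the terms of (0.352 + 0.648)^3.
P(M) = 0.352^3 = 0.043614
P(M+2) = 3 × 0.352^2 × 0.648^1 = 0.240869
P(M+4) = 3 × 0.352^1 × 0.648^2 = 0.443419
P(M+6) = 0.648^3 = 0.272098
The M+4 peak is largest (0.443419); scaling to 100 gives 9.84 : 54.32 : 100.00 : 61.36.

9.84 : 54.32 : 100.00 : 61.36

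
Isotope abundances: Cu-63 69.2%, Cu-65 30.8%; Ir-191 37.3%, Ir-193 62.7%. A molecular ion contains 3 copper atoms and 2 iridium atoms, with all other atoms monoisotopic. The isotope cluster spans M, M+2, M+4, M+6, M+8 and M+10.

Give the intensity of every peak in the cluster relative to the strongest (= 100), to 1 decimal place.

Copper pattern (n=3): 0.33137389 : 0.44247034 : 0.19693766 : 0.02921811
Iridium pattern (n=2): 0.139129 : 0.467742 : 0.393129
Convolve the two distributions (both contribute in 2-u steps):
  M: 0.33137389×0.139129 = 0.046104
  M+2: 0.33137389×0.467742 + 0.44247034×0.139129 = 0.216558
  M+4: 0.33137389×0.393129 + 0.44247034×0.467742 + 0.19693766×0.139129 = 0.364634
  M+6: 0.44247034×0.393129 + 0.19693766×0.467742 + 0.02921811×0.139129 = 0.270129
  M+8: 0.19693766×0.393129 + 0.02921811×0.467742 = 0.091088
  M+10: 0.02921811×0.393129 = 0.011486
Scale to base peak (0.364634) = 100: 12.6 : 59.4 : 100.0 : 74.1 : 25.0 : 3.2

12.6 : 59.4 : 100.0 : 74.1 : 25.0 : 3.2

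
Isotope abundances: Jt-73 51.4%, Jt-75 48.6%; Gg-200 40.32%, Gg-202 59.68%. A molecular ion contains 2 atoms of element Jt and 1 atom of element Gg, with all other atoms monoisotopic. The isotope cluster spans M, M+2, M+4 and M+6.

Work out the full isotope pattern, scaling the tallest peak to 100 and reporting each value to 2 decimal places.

27.08 : 91.28 : 100.00 : 35.83

Element Jt pattern (n=2): 0.264196 : 0.499608 : 0.236196
Element Gg pattern (n=1): 0.4032 : 0.5968
Convolve the two distributions (both contribute in 2-u steps):
  M: 0.264196×0.4032 = 0.106524
  M+2: 0.264196×0.5968 + 0.499608×0.4032 = 0.359114
  M+4: 0.499608×0.5968 + 0.236196×0.4032 = 0.393400
  M+6: 0.236196×0.5968 = 0.140962
Scale to base peak (0.393400) = 100: 27.08 : 91.28 : 100.00 : 35.83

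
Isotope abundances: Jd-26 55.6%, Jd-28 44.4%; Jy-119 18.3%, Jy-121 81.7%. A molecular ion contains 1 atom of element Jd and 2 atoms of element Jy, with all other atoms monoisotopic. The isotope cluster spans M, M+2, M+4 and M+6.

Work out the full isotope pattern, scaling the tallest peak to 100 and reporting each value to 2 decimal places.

3.70 : 35.95 : 100.00 : 58.82

Element Jd pattern (n=1): 0.5560 : 0.4440
Element Jy pattern (n=2): 0.033489 : 0.299022 : 0.667489
Convolve the two distributions (both contribute in 2-u steps):
  M: 0.5560×0.033489 = 0.018620
  M+2: 0.5560×0.299022 + 0.4440×0.033489 = 0.181125
  M+4: 0.5560×0.667489 + 0.4440×0.299022 = 0.503890
  M+6: 0.4440×0.667489 = 0.296365
Scale to base peak (0.503890) = 100: 3.70 : 35.95 : 100.00 : 58.82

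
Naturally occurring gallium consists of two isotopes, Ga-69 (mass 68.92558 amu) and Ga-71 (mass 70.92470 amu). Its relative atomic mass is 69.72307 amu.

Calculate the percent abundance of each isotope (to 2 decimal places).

Writing the weighted mean with unknown fraction x of Ga-69:
68.92558·x + 70.92470·(1 − x) = 69.72307
(68.92558 − 70.92470)·x = 69.72307 − 70.92470
x = -1.20163 / -1.99912 = 0.60108 → 60.11% Ga-69, 39.89% Ga-71.

Ga-69: 60.11%, Ga-71: 39.89%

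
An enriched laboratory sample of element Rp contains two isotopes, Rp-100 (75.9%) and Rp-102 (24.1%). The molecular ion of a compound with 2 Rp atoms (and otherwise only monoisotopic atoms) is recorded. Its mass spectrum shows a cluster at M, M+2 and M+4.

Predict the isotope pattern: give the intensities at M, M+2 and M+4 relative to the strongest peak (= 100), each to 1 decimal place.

100.0 : 63.5 : 10.1

The 2 Rp atoms are independent, so intensities follow the terms of (0.759 + 0.241)^2.
P(M) = 0.759^2 = 0.576081
P(M+2) = 2 × 0.759^1 × 0.241^1 = 0.365838
P(M+4) = 0.241^2 = 0.058081
The M peak is largest (0.576081); scaling to 100 gives 100.0 : 63.5 : 10.1.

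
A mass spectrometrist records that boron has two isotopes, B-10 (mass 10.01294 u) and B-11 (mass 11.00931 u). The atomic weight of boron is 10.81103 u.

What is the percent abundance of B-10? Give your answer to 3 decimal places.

19.900%

With x = fraction of B-10 (so B-11 is 1 − x):
10.01294·x + 11.00931·(1 − x) = 10.81103
(10.01294 − 11.00931)·x = 10.81103 − 11.00931
x = -0.19828 / -0.99637 = 0.19900 → 19.900% B-10, 80.100% B-11.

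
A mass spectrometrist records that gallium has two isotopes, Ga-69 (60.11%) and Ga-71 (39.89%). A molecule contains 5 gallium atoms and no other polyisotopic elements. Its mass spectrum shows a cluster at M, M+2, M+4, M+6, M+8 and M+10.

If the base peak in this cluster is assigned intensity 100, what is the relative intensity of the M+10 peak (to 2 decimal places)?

(0.6011 + 0.3989)^5 gives M 0.0785, M+2 0.2604, M+4 0.3456, M+6 0.2293, M+8 0.0761, M+10 0.0101; the largest is M+4.
P(M+4) = C(5,2) × 0.6011^3 × 0.3989^2 = 10 × 0.21719018 × 0.15912121 = 0.345596 (base)
P(M+10) = C(5,5) × 0.6011^0 × 0.3989^5 = 1 × 1.0000 × 0.01009997 = 0.010100
Relative intensity = 0.010100 / 0.345596 × 100 = 2.92

2.92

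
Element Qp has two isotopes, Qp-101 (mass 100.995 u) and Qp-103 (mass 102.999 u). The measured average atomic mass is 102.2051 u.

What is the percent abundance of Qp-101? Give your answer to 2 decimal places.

39.62%

Writing the weighted mean with unknown fraction x of Qp-101:
100.995·x + 102.999·(1 − x) = 102.2051
(100.995 − 102.999)·x = 102.2051 − 102.999
x = -0.7939 / -2.004 = 0.39616 → 39.62% Qp-101, 60.38% Qp-103.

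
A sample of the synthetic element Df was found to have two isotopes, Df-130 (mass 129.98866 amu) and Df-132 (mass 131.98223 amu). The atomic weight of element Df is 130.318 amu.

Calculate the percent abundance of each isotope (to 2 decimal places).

Let x be the fractional abundance of Df-130; then Df-132 has abundance 1 − x.
129.98866·x + 131.98223·(1 − x) = 130.318
(129.98866 − 131.98223)·x = 130.318 − 131.98223
x = -1.66423 / -1.99357 = 0.83480 → 83.48% Df-130, 16.52% Df-132.

Df-130: 83.48%, Df-132: 16.52%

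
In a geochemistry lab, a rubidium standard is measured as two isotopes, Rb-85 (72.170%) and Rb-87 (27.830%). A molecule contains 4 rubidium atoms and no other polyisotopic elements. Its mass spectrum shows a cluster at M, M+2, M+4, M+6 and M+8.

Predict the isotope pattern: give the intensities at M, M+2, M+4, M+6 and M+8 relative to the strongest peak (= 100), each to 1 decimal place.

64.8 : 100.0 : 57.8 : 14.9 : 1.4

Each Rb atom is independently Rb-85 (p = 0.72170) or Rb-87 (q = 0.27830); the cluster is the binomial expansion (p + q)^4.
P(M) = 0.72170^4 = 0.271286
P(M+2) = 4 × 0.72170^3 × 0.27830^1 = 0.418450
P(M+4) = 6 × 0.72170^2 × 0.27830^2 = 0.242042
P(M+6) = 4 × 0.72170^1 × 0.27830^3 = 0.062224
P(M+8) = 0.27830^4 = 0.005999
The M+2 peak is largest (0.418450); scaling to 100 gives 64.8 : 100.0 : 57.8 : 14.9 : 1.4.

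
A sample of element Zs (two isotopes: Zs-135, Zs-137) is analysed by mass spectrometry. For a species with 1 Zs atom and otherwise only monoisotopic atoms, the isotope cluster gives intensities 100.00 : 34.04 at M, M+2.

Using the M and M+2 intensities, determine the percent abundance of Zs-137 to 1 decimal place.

25.4%

If p is the fraction of Zs that is Zs-135, then I(M+2)/I(M) = [C(1,1)·p^0·(1−p)] / p^1 = 1·(1−p)/p = 34.04/100.00 = 0.3404
(1−p)/p = 0.3404/1 = 0.3404  ⇒  p = 1/(1 + 0.3404) = 0.7460
Zs-135: 74.6%, Zs-137: 25.4%.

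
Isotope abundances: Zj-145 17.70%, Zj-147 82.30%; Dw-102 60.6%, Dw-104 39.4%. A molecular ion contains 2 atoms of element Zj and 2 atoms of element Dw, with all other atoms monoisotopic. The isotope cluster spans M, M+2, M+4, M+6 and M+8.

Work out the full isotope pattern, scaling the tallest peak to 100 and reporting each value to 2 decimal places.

2.93 : 31.05 : 100.00 : 93.87 : 26.77

Element Zj pattern (n=2): 0.031329 : 0.291342 : 0.677329
Element Dw pattern (n=2): 0.367236 : 0.477528 : 0.155236
Convolve the two distributions (both contribute in 2-u steps):
  M: 0.031329×0.367236 = 0.011505
  M+2: 0.031329×0.477528 + 0.291342×0.367236 = 0.121952
  M+4: 0.031329×0.155236 + 0.291342×0.477528 + 0.677329×0.367236 = 0.392727
  M+6: 0.291342×0.155236 + 0.677329×0.477528 = 0.368670
  M+8: 0.677329×0.155236 = 0.105146
Scale to base peak (0.392727) = 100: 2.93 : 31.05 : 100.00 : 93.87 : 26.77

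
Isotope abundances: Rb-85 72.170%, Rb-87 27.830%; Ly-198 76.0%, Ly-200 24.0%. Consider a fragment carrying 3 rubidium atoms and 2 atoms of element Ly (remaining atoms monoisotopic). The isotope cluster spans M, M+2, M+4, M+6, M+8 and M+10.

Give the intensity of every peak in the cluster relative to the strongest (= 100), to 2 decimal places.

55.91 : 100.00 : 71.37 : 25.41 : 4.51 : 0.32

Rubidium pattern (n=3): 0.37589809 : 0.43485841 : 0.16768892 : 0.02155458
Element Ly pattern (n=2): 0.5776 : 0.3648 : 0.0576
Convolve the two distributions (both contribute in 2-u steps):
  M: 0.37589809×0.5776 = 0.217119
  M+2: 0.37589809×0.3648 + 0.43485841×0.5776 = 0.388302
  M+4: 0.37589809×0.0576 + 0.43485841×0.3648 + 0.16768892×0.5776 = 0.277145
  M+6: 0.43485841×0.0576 + 0.16768892×0.3648 + 0.02155458×0.5776 = 0.098671
  M+8: 0.16768892×0.0576 + 0.02155458×0.3648 = 0.017522
  M+10: 0.02155458×0.0576 = 0.001242
Scale to base peak (0.388302) = 100: 55.91 : 100.00 : 71.37 : 25.41 : 4.51 : 0.32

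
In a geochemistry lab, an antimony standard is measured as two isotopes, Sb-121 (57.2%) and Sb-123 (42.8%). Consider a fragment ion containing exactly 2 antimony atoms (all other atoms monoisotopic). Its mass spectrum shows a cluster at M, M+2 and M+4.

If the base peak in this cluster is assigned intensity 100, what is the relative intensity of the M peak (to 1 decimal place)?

(0.572 + 0.428)^2 gives M 0.3272, M+2 0.4896, M+4 0.1832; the largest is M+2.
P(M+2) = C(2,1) × 0.572^1 × 0.428^1 = 2 × 0.5720 × 0.4280 = 0.489632 (base)
P(M) = C(2,0) × 0.572^2 × 0.428^0 = 1 × 0.327184 × 1.0000 = 0.327184
Relative intensity = 0.327184 / 0.489632 × 100 = 66.8

66.8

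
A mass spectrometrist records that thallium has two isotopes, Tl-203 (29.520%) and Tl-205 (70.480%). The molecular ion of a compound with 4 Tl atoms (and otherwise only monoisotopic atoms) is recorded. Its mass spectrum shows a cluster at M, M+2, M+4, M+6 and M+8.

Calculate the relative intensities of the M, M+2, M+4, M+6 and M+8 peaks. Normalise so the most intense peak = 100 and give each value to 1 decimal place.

1.8 : 17.5 : 62.8 : 100.0 : 59.7

Expanding (0.29520 + 0.70480)^4:
P(M) = 0.29520^4 = 0.007594
P(M+2) = 4 × 0.29520^3 × 0.70480^1 = 0.072523
P(M+4) = 6 × 0.29520^2 × 0.70480^2 = 0.259726
P(M+6) = 4 × 0.29520^1 × 0.70480^3 = 0.413403
P(M+8) = 0.70480^4 = 0.246754
The M+6 peak is largest (0.413403); scaling to 100 gives 1.8 : 17.5 : 62.8 : 100.0 : 59.7.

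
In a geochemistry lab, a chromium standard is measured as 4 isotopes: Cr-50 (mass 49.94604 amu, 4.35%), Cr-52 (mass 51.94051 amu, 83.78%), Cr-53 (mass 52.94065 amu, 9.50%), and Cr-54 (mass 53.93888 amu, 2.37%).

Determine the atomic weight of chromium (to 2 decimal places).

52.00 amu

Average mass = Σ (abundance × isotope mass) = 0.0435 × 49.94604 + 0.8378 × 51.94051 + 0.0950 × 52.94065 + 0.0237 × 53.93888
= 2.172653 + 43.515759 + 5.029362 + 1.278351 = 51.996125 amu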